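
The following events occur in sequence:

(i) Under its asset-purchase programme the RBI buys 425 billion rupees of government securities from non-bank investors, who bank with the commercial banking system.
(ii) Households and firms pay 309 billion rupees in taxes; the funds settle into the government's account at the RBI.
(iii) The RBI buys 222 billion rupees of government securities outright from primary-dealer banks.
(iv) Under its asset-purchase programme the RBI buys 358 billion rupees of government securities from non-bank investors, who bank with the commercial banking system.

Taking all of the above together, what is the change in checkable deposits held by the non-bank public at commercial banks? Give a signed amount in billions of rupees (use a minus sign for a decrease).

+474 billion

Asset purchase (from non-banks) 425 billion rupees: non-bank counterparties' bank balances rise → +425B.
Government account inflow 309 billion rupees: non-bank counterparties' bank balances fall → −309B.
OMO purchase (from banks) 222 billion rupees: the counterparty is a bank, so public deposits are unchanged → 0.
Asset purchase (from non-banks) 358 billion rupees: non-bank counterparties' bank balances rise → +358B.
Net: 425 − 309 + 0 + 358 = +474 billion.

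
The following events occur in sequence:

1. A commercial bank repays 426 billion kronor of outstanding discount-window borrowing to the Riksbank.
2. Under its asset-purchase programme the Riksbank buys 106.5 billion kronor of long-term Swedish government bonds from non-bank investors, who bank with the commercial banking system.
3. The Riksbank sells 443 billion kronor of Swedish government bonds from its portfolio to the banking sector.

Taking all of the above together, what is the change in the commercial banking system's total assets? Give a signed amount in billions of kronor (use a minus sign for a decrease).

Discount-window repayment 426 billion kronor: bank balance sheets shrink → −426B.
Asset purchase (from non-banks) 106.5 billion kronor: bank balance sheets expand → +106.5B.
OMO sale (to banks) 443 billion kronor: just an asset swap on bank balance sheets → 0.
Net: −426 + 106.5 + 0 = -319.5 billion.

-319.5 billion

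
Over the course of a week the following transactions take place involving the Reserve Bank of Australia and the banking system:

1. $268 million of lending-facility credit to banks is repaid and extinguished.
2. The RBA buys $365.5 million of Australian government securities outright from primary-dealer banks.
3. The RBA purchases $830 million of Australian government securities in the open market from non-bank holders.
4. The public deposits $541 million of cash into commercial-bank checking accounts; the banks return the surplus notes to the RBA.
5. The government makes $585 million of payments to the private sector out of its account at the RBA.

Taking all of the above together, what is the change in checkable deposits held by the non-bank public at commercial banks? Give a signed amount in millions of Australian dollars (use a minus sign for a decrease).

+$1956 million

RBA balance sheet:
  Assets:      Securities +$1195.5M, Loans to banks −$268M
  Liabilities: Bank reserves +$2053.5M, Currency in circulation −$541M, Government deposits −$585M
Commercial banking system:
  Assets:      Reserves at CB +$2053.5M, Securities −$365.5M
  Liabilities: Checkable deposits +$1956M, Borrowings from CB −$268M
So the change in checkable deposits held by the non-bank public at commercial banks is +$1956 million.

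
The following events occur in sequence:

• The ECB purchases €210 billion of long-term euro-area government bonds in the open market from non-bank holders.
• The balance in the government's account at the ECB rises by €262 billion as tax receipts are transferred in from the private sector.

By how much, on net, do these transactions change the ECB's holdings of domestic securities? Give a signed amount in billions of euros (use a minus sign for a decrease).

+€210 billion

ECB balance sheet:
  Assets:      Securities +€210B
  Liabilities: Bank reserves −€52B, Government deposits +€262B
So the change in the ECB's holdings of domestic securities is +€210 billion.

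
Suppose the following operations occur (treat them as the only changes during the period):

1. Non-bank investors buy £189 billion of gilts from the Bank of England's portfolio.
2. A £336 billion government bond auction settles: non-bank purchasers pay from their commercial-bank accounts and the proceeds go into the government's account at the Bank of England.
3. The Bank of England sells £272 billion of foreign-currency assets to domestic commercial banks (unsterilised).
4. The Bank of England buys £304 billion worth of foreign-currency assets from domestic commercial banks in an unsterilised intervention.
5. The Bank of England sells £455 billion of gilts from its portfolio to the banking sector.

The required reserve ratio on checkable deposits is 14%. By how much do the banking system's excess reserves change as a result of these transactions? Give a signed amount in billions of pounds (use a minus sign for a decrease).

Asset sale (to non-banks) £189 billion: reserves −£189B, deposits −£189B.
Government account inflow £336 billion: reserves −£336B, deposits −£336B.
FX sale £272 billion: reserves −£272B, deposits 0.
FX purchase £304 billion: reserves +£304B, deposits 0.
OMO sale (to banks) £455 billion: reserves −£455B, deposits 0.
Totals: Δreserves = −£948B, Δdeposits = −£525B.
Δrequired reserves = 14% × −£525B = −£73.5B.
Δexcess reserves = Δreserves − Δrequired = −£948B − (−£73.5B) = -£874.5 billion.

-£874.5 billion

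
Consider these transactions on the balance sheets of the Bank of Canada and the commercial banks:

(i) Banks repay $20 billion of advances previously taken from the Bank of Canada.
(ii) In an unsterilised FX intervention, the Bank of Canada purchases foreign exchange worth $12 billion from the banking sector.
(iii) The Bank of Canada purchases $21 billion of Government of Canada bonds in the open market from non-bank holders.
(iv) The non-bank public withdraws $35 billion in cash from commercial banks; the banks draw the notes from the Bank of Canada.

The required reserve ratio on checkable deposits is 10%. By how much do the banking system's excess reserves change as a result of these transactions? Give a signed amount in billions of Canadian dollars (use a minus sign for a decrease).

Discount-window repayment $20 billion: reserves −$20B, deposits 0.
FX purchase $12 billion: reserves +$12B, deposits 0.
Asset purchase (from non-banks) $21 billion: reserves +$21B, deposits +$21B.
Currency withdrawal $35 billion: reserves −$35B, deposits −$35B.
Totals: Δreserves = −$22B, Δdeposits = −$14B.
Δrequired reserves = 10% × −$14B = −$1.4B.
Δexcess reserves = Δreserves − Δrequired = −$22B − (−$1.4B) = -$20.6 billion.

-$20.6 billion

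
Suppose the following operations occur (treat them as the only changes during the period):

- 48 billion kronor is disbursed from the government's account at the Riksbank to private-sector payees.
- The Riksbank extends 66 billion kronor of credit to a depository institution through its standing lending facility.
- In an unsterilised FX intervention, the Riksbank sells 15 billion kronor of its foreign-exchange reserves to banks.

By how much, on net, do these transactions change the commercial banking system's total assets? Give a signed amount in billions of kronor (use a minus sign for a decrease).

+114 billion

Riksbank balance sheet:
  Assets:      Loans to banks +66B, Foreign assets −15B
  Liabilities: Bank reserves +99B, Government deposits −48B
Commercial banking system:
  Assets:      Reserves at CB +99B, Foreign assets +15B
  Liabilities: Checkable deposits +48B, Borrowings from CB +66B
Change in total bank assets = +114 billion.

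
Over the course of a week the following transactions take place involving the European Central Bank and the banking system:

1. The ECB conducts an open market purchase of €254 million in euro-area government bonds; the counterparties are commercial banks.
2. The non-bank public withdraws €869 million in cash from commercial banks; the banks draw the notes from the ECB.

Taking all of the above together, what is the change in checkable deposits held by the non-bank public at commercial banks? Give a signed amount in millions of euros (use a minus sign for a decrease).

-€869 million

ECB balance sheet:
  Assets:      Securities +€254M
  Liabilities: Bank reserves −€615M, Currency in circulation +€869M
Commercial banking system:
  Assets:      Reserves at CB −€615M, Securities −€254M
  Liabilities: Checkable deposits −€869M
So the change in checkable deposits held by the non-bank public at commercial banks is -€869 million.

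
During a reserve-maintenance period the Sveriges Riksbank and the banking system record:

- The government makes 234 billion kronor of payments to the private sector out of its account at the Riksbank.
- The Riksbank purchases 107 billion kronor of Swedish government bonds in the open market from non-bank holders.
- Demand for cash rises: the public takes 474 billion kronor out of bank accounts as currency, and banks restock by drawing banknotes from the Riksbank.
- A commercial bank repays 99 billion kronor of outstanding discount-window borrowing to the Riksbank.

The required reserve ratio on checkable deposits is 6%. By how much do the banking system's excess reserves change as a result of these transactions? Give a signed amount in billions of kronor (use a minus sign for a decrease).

Government spending 234 billion kronor: reserves +234B, deposits +234B.
Asset purchase (from non-banks) 107 billion kronor: reserves +107B, deposits +107B.
Currency withdrawal 474 billion kronor: reserves −474B, deposits −474B.
Discount-window repayment 99 billion kronor: reserves −99B, deposits 0.
Totals: Δreserves = −232B, Δdeposits = −133B.
Δrequired reserves = 6% × −133B = −7.98B.
Δexcess reserves = Δreserves − Δrequired = −232B − (−7.98B) = -224.02 billion.

-224.02 billion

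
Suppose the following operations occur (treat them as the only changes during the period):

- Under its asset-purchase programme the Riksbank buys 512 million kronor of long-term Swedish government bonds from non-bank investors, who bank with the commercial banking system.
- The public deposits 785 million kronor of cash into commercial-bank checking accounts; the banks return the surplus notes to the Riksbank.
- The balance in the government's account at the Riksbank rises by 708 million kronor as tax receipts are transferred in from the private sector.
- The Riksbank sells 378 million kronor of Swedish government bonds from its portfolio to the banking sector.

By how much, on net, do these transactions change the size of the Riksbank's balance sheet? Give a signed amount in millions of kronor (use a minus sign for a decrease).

Riksbank balance sheet:
  Assets:      Securities +134M
  Liabilities: Bank reserves +211M, Currency in circulation −785M, Government deposits +708M
Change in total Riksbank assets = +134 million.

+134 million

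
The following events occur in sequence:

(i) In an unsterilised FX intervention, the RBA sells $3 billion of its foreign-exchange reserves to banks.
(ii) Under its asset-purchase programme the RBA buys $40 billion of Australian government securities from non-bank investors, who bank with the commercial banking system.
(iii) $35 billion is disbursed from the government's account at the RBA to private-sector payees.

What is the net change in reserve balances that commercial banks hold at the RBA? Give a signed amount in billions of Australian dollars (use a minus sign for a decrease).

+$72 billion

FX sale $3 billion: the buying banks pay out of their reserve balances → −$3B.
Asset purchase (from non-banks) $40 billion: the RBA pays by crediting reserve accounts → +$40B.
Government spending $35 billion: government payments flow into bank reserve accounts → +$35B.
Net: −3 + 40 + 35 = +$72 billion.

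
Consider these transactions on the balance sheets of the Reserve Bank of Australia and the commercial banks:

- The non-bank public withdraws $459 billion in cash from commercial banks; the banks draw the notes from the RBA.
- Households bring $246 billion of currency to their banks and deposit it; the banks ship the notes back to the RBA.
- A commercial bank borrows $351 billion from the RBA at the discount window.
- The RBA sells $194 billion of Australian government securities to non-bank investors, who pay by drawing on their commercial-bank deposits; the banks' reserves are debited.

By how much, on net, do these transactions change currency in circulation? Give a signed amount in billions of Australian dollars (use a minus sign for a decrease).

Currency withdrawal $459 billion: notes leave the central bank → +$459B.
Currency deposit $246 billion: notes return to the central bank → −$246B.
Discount-window loan $351 billion: no currency enters or leaves circulation → 0.
Asset sale (to non-banks) $194 billion: no currency enters or leaves circulation → 0.
Net: 459 − 246 + 0 + 0 = +$213 billion.

+$213 billion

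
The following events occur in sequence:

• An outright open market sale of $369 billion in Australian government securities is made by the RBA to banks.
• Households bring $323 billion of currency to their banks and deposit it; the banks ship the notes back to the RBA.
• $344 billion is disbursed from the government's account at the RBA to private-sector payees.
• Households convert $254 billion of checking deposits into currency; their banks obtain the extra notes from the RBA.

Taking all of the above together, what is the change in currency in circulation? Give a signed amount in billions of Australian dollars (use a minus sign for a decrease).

-$69 billion

RBA balance sheet:
  Assets:      Securities −$369B
  Liabilities: Bank reserves +$44B, Currency in circulation −$69B, Government deposits −$344B
So the change in currency in circulation is -$69 billion.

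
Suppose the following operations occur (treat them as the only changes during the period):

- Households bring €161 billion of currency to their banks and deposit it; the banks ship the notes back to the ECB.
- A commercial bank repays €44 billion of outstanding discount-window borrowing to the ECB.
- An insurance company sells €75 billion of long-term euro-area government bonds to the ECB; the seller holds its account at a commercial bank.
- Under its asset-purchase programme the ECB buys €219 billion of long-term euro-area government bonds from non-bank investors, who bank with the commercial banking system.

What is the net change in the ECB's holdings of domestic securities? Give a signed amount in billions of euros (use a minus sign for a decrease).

+€294 billion

Currency deposit €161 billion: the ECB's securities portfolio is untouched → 0.
Discount-window repayment €44 billion: the ECB's securities portfolio is untouched → 0.
Asset purchase (from non-banks) €75 billion: securities added to the ECB's portfolio → +€75B.
Asset purchase (from non-banks) €219 billion: securities added to the ECB's portfolio → +€219B.
Net: 0 + 0 + 75 + 219 = +€294 billion.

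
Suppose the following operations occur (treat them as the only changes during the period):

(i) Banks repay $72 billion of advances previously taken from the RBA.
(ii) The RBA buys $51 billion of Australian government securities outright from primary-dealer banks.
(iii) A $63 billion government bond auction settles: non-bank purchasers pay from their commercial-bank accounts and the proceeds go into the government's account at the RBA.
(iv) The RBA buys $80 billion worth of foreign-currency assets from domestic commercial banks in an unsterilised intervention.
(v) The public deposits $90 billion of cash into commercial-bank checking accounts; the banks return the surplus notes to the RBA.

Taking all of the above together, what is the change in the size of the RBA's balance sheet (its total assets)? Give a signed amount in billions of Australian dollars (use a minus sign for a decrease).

Discount-window repayment $72 billion: an RBA asset is shed → −$72B.
OMO purchase (from banks) $51 billion: an RBA asset is acquired → +$51B.
Government account inflow $63 billion: only the composition of liabilities changes → 0.
FX purchase $80 billion: an RBA asset is acquired → +$80B.
Currency deposit $90 billion: only the composition of liabilities changes → 0.
Net: −72 + 51 + 0 + 80 + 0 = +$59 billion.

+$59 billion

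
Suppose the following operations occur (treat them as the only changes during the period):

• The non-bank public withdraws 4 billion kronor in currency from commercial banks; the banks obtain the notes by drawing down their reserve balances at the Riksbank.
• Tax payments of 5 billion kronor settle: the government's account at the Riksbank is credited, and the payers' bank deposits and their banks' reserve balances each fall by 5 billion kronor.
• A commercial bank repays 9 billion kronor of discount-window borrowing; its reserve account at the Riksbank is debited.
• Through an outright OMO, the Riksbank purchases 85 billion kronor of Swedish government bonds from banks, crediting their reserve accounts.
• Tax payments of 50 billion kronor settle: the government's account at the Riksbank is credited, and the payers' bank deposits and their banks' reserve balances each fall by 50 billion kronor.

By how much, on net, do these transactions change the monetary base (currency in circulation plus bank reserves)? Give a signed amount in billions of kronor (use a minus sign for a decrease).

Currency withdrawal 4 billion kronor: just a shift between currency and reserves — both are base money → 0.
Government account inflow 5 billion kronor: reserves shift to a non-base liability → −5B.
Discount-window repayment 9 billion kronor: Riksbank balance sheet contracts → −9B.
OMO purchase (from banks) 85 billion kronor: Riksbank balance sheet expands → +85B.
Government account inflow 50 billion kronor: reserves shift to a non-base liability → −50B.
Net: 0 − 5 − 9 + 85 − 50 = +21 billion.

+21 billion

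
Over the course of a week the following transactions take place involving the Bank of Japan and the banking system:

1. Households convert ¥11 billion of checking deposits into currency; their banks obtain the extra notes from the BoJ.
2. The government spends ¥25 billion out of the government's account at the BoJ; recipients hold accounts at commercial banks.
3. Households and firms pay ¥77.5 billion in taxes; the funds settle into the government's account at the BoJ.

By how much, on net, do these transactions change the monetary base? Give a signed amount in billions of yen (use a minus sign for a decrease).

BoJ balance sheet:
  Assets:      no change
  Liabilities: Bank reserves −¥63.5B, Currency in circulation +¥11B, Government deposits +¥52.5B
Monetary base = currency + reserves: +¥11B + (−¥63.5B) = -¥52.5 billion.

-¥52.5 billion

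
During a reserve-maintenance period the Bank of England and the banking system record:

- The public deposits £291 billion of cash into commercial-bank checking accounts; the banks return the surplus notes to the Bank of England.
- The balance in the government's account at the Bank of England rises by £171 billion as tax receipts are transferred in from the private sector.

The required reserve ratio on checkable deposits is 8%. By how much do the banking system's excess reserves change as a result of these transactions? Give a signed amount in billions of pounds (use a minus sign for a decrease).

+£110.4 billion

Currency deposit £291 billion: reserves +£291B, deposits +£291B.
Government account inflow £171 billion: reserves −£171B, deposits −£171B.
Totals: Δreserves = +£120B, Δdeposits = +£120B.
Δrequired reserves = 8% × +£120B = +£9.6B.
Δexcess reserves = Δreserves − Δrequired = +£120B − (+£9.6B) = +£110.4 billion.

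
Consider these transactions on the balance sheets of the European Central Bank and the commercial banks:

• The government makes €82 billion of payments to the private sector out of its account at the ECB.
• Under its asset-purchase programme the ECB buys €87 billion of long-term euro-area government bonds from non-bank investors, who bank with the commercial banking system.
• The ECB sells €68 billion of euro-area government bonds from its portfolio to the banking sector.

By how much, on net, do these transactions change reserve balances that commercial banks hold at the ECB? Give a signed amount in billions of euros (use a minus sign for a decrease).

+€101 billion

ECB balance sheet:
  Assets:      Securities +€19B
  Liabilities: Bank reserves +€101B, Government deposits −€82B
Commercial banking system:
  Assets:      Reserves at CB +€101B, Securities +€68B
  Liabilities: Checkable deposits +€169B
So the change in reserve balances that commercial banks hold at the ECB is +€101 billion.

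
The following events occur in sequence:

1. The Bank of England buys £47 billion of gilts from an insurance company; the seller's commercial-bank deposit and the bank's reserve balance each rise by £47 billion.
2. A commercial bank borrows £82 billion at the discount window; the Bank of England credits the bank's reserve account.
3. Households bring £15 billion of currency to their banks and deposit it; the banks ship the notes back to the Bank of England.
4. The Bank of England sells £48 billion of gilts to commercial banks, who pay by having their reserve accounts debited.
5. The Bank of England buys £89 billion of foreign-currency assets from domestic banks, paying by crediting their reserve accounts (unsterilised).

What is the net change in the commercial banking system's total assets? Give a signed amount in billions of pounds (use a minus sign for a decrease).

Asset purchase (from non-banks) £47 billion: bank balance sheets expand → +£47B.
Discount-window loan £82 billion: bank balance sheets expand → +£82B.
Currency deposit £15 billion: bank balance sheets expand → +£15B.
OMO sale (to banks) £48 billion: just an asset swap on bank balance sheets → 0.
FX purchase £89 billion: just an asset swap on bank balance sheets → 0.
Net: 47 + 82 + 15 + 0 + 0 = +£144 billion.

+£144 billion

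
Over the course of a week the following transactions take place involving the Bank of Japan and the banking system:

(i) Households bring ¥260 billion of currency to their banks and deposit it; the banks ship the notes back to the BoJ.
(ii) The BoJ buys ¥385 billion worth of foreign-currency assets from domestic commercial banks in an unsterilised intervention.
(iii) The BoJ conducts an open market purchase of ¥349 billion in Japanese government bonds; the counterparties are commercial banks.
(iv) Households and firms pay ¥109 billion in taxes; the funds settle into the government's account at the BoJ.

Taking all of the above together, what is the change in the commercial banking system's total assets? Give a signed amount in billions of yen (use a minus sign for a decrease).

+¥151 billion

BoJ balance sheet:
  Assets:      Securities +¥349B, Foreign assets +¥385B
  Liabilities: Bank reserves +¥885B, Currency in circulation −¥260B, Government deposits +¥109B
Commercial banking system:
  Assets:      Reserves at CB +¥885B, Securities −¥349B, Foreign assets −¥385B
  Liabilities: Checkable deposits +¥151B
Change in total bank assets = +¥151 billion.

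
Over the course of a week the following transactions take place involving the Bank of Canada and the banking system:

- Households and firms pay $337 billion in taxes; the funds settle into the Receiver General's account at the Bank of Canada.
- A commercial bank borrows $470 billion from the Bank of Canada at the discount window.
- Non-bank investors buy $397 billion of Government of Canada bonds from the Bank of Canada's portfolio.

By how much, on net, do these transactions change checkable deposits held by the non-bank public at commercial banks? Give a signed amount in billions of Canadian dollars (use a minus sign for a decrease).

-$734 billion

Government account inflow $337 billion: non-bank counterparties' bank balances fall → −$337B.
Discount-window loan $470 billion: the counterparty is a bank, so public deposits are unchanged → 0.
Asset sale (to non-banks) $397 billion: non-bank counterparties' bank balances fall → −$397B.
Net: −337 + 0 − 397 = -$734 billion.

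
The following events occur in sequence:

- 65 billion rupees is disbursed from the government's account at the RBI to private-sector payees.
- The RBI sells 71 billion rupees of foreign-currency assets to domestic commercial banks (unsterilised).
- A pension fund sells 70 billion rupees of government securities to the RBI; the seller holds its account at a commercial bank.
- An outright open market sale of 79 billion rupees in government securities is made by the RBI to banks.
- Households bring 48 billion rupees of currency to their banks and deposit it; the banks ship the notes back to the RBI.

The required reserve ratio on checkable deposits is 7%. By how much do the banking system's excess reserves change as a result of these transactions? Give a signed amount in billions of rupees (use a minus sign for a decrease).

Government spending 65 billion rupees: reserves +65B, deposits +65B.
FX sale 71 billion rupees: reserves −71B, deposits 0.
Asset purchase (from non-banks) 70 billion rupees: reserves +70B, deposits +70B.
OMO sale (to banks) 79 billion rupees: reserves −79B, deposits 0.
Currency deposit 48 billion rupees: reserves +48B, deposits +48B.
Totals: Δreserves = +33B, Δdeposits = +183B.
Δrequired reserves = 7% × +183B = +12.81B.
Δexcess reserves = Δreserves − Δrequired = +33B − (+12.81B) = +20.19 billion.

+20.19 billion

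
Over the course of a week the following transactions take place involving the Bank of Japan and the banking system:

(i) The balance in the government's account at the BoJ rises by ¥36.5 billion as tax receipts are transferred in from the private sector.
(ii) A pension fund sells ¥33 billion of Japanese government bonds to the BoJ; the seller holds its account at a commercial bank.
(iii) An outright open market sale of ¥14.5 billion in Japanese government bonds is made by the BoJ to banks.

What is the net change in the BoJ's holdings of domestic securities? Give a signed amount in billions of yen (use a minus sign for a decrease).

BoJ balance sheet:
  Assets:      Securities +¥18.5B
  Liabilities: Bank reserves −¥18B, Government deposits +¥36.5B
Commercial banking system:
  Assets:      Reserves at CB −¥18B, Securities +¥14.5B
  Liabilities: Checkable deposits −¥3.5B
So the change in the BoJ's holdings of domestic securities is +¥18.5 billion.

+¥18.5 billion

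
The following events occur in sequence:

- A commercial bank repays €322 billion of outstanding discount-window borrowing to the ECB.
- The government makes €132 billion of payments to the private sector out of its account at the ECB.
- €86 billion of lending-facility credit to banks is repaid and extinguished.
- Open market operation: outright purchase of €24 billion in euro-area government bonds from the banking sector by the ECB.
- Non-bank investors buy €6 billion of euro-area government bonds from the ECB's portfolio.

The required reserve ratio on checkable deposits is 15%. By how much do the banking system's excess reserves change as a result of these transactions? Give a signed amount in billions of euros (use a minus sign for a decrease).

-€276.9 billion

Discount-window repayment €322 billion: reserves −€322B, deposits 0.
Government spending €132 billion: reserves +€132B, deposits +€132B.
Discount-window repayment €86 billion: reserves −€86B, deposits 0.
OMO purchase (from banks) €24 billion: reserves +€24B, deposits 0.
Asset sale (to non-banks) €6 billion: reserves −€6B, deposits −€6B.
Totals: Δreserves = −€258B, Δdeposits = +€126B.
Δrequired reserves = 15% × +€126B = +€18.9B.
Δexcess reserves = Δreserves − Δrequired = −€258B − (+€18.9B) = -€276.9 billion.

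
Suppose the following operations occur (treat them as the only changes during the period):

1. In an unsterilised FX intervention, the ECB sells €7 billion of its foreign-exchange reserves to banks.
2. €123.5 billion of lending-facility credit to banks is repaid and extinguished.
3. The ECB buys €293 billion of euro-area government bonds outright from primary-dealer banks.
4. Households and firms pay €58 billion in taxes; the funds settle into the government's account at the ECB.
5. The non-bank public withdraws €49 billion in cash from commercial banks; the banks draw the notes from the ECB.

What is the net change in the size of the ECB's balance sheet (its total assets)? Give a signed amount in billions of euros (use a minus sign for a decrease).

FX sale €7 billion: an ECB asset is shed → −€7B.
Discount-window repayment €123.5 billion: an ECB asset is shed → −€123.5B.
OMO purchase (from banks) €293 billion: an ECB asset is acquired → +€293B.
Government account inflow €58 billion: only the composition of liabilities changes → 0.
Currency withdrawal €49 billion: only the composition of liabilities changes → 0.
Net: −7 − 123.5 + 293 + 0 + 0 = +€162.5 billion.

+€162.5 billion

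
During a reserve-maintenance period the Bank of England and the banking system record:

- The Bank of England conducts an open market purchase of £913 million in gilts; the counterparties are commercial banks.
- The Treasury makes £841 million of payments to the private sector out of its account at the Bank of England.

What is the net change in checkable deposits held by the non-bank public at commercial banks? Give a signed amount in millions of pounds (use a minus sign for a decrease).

+£841 million

OMO purchase (from banks) £913 million: the counterparty is a bank, so public deposits are unchanged → 0.
Government spending £841 million: non-bank counterparties' bank balances rise → +£841M.
Net: 0 + 841 = +£841 million.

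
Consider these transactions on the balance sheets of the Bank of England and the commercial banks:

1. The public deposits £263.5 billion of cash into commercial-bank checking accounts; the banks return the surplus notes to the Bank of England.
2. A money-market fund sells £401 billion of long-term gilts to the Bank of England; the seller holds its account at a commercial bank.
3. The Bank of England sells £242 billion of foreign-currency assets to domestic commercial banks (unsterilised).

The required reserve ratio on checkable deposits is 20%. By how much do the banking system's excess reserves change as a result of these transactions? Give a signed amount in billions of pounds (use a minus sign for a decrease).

Currency deposit £263.5 billion: reserves +£263.5B, deposits +£263.5B.
Asset purchase (from non-banks) £401 billion: reserves +£401B, deposits +£401B.
FX sale £242 billion: reserves −£242B, deposits 0.
Totals: Δreserves = +£422.5B, Δdeposits = +£664.5B.
Δrequired reserves = 20% × +£664.5B = +£132.9B.
Δexcess reserves = Δreserves − Δrequired = +£422.5B − (+£132.9B) = +£289.6 billion.

+£289.6 billion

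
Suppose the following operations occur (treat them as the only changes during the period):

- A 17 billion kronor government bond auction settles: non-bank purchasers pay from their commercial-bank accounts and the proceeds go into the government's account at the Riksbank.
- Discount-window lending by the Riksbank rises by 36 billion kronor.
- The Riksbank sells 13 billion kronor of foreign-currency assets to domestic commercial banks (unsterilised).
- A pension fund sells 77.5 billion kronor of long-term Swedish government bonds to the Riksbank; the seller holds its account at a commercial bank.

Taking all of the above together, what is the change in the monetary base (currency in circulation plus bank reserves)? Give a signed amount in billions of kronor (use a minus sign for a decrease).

+83.5 billion

Government account inflow 17 billion kronor: reserves shift to a non-base liability → −17B.
Discount-window loan 36 billion kronor: Riksbank balance sheet expands → +36B.
FX sale 13 billion kronor: Riksbank balance sheet contracts → −13B.
Asset purchase (from non-banks) 77.5 billion kronor: Riksbank balance sheet expands → +77.5B.
Net: −17 + 36 − 13 + 77.5 = +83.5 billion.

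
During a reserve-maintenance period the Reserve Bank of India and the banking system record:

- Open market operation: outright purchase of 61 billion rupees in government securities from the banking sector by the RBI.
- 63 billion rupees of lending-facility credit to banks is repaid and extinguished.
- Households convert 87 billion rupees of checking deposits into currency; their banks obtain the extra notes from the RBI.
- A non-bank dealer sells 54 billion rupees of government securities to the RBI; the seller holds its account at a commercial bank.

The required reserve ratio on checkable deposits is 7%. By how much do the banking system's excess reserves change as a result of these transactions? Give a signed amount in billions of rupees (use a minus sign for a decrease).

-32.69 billion

OMO purchase (from banks) 61 billion rupees: reserves +61B, deposits 0.
Discount-window repayment 63 billion rupees: reserves −63B, deposits 0.
Currency withdrawal 87 billion rupees: reserves −87B, deposits −87B.
Asset purchase (from non-banks) 54 billion rupees: reserves +54B, deposits +54B.
Totals: Δreserves = −35B, Δdeposits = −33B.
Δrequired reserves = 7% × −33B = −2.31B.
Δexcess reserves = Δreserves − Δrequired = −35B − (−2.31B) = -32.69 billion.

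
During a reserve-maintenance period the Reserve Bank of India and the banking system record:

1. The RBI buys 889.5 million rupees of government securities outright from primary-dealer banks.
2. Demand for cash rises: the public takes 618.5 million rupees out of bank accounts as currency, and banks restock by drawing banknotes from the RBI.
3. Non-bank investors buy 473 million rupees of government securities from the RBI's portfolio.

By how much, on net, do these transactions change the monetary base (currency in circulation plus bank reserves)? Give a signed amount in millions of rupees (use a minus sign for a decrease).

+416.5 million

OMO purchase (from banks) 889.5 million rupees: RBI balance sheet expands → +889.5M.
Currency withdrawal 618.5 million rupees: just a shift between currency and reserves — both are base money → 0.
Asset sale (to non-banks) 473 million rupees: RBI balance sheet contracts → −473M.
Net: 889.5 + 0 − 473 = +416.5 million.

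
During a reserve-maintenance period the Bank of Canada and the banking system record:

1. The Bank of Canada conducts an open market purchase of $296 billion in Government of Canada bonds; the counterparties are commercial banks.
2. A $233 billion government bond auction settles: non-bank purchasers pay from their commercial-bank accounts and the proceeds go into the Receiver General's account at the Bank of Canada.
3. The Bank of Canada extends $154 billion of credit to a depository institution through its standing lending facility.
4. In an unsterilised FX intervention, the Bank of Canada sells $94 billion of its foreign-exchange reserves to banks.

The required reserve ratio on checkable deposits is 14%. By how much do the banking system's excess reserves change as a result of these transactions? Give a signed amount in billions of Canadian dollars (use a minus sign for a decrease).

OMO purchase (from banks) $296 billion: reserves +$296B, deposits 0.
Government account inflow $233 billion: reserves −$233B, deposits −$233B.
Discount-window loan $154 billion: reserves +$154B, deposits 0.
FX sale $94 billion: reserves −$94B, deposits 0.
Totals: Δreserves = +$123B, Δdeposits = −$233B.
Δrequired reserves = 14% × −$233B = −$32.62B.
Δexcess reserves = Δreserves − Δrequired = +$123B − (−$32.62B) = +$155.62 billion.

+$155.62 billion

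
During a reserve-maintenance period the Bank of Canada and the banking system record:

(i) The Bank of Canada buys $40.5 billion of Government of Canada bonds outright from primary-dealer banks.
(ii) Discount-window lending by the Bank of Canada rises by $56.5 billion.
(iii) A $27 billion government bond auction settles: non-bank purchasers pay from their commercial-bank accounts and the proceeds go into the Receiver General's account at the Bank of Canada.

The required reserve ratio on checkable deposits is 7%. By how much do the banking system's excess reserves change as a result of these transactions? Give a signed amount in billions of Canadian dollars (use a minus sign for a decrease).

OMO purchase (from banks) $40.5 billion: reserves +$40.5B, deposits 0.
Discount-window loan $56.5 billion: reserves +$56.5B, deposits 0.
Government account inflow $27 billion: reserves −$27B, deposits −$27B.
Totals: Δreserves = +$70B, Δdeposits = −$27B.
Δrequired reserves = 7% × −$27B = −$1.89B.
Δexcess reserves = Δreserves − Δrequired = +$70B − (−$1.89B) = +$71.89 billion.

+$71.89 billion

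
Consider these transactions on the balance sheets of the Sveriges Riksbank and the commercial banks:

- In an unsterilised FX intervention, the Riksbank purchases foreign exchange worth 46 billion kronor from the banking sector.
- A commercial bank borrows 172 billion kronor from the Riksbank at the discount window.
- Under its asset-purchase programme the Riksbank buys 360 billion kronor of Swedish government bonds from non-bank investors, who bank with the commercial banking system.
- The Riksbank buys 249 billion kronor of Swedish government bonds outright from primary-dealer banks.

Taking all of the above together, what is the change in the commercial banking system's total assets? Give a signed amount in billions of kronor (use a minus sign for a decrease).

FX purchase 46 billion kronor: just an asset swap on bank balance sheets → 0.
Discount-window loan 172 billion kronor: bank balance sheets expand → +172B.
Asset purchase (from non-banks) 360 billion kronor: bank balance sheets expand → +360B.
OMO purchase (from banks) 249 billion kronor: just an asset swap on bank balance sheets → 0.
Net: 0 + 172 + 360 + 0 = +532 billion.

+532 billion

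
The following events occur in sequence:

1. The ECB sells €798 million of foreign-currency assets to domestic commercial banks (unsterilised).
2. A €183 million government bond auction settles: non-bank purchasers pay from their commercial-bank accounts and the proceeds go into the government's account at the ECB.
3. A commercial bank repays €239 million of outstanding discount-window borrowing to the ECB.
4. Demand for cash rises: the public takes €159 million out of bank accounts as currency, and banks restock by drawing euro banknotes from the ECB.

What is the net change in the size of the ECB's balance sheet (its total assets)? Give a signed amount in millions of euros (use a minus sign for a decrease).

FX sale €798 million: an ECB asset is shed → −€798M.
Government account inflow €183 million: only the composition of liabilities changes → 0.
Discount-window repayment €239 million: an ECB asset is shed → −€239M.
Currency withdrawal €159 million: only the composition of liabilities changes → 0.
Net: −798 + 0 − 239 + 0 = -€1037 million.

-€1037 million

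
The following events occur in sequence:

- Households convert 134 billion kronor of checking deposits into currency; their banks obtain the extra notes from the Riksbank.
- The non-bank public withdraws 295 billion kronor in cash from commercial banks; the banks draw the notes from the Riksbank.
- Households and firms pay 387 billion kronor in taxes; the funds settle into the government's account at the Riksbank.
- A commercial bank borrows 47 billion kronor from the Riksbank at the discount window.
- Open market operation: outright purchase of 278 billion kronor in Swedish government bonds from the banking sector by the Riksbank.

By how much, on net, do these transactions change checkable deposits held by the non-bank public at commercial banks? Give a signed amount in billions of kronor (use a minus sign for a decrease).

Currency withdrawal 134 billion kronor: non-bank counterparties' bank balances fall → −134B.
Currency withdrawal 295 billion kronor: non-bank counterparties' bank balances fall → −295B.
Government account inflow 387 billion kronor: non-bank counterparties' bank balances fall → −387B.
Discount-window loan 47 billion kronor: the counterparty is a bank, so public deposits are unchanged → 0.
OMO purchase (from banks) 278 billion kronor: the counterparty is a bank, so public deposits are unchanged → 0.
Net: −134 − 295 − 387 + 0 + 0 = -816 billion.

-816 billion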